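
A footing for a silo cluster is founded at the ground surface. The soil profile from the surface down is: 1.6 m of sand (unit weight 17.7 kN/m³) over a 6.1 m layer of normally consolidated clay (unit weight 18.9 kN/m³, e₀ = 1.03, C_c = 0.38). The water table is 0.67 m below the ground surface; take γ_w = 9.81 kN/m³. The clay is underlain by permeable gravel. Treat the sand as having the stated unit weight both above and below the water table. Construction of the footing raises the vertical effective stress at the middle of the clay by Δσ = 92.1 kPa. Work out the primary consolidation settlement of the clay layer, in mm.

Mid-depth of clay below the ground surface: z = 1.6 + 6.1/2 = 4.65 m.
Total vertical stress at mid-clay: σ_v = 17.7×1.6 + 18.9×3.05 = 85.965 kPa.
Pore pressure: u = 9.81×(4.65 − 0.67) = 39.044 kPa.
Initial effective stress: σ'_0 = σ_v − u = 85.965 − 39.044 = 46.921 kPa.
Final effective stress: σ'_f = σ'_0 + Δσ = 46.921 + 92.1 = 139.02 kPa.
Normally consolidated clay, so the full stress increment lies on the virgin compression line:
S_c = C_c·H/(1+e₀)·log₁₀(σ'_f/σ'_0) = 0.38×6.1/(1+1.03)×log₁₀(139.02/46.921)
    = 1.1419 × 0.47171 = 0.5386 m

S_c ≈ 539 mm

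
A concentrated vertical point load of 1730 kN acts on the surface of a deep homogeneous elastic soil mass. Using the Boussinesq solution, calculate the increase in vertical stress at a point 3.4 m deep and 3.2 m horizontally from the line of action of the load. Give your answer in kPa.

Boussinesq vertical stress below a point load on an elastic half-space:
Δσ_z = 3P/(2πz²) · [1 + (r/z)²]^(−5/2)
r/z = 3.2/3.4 = 0.94118; [1+(r/z)²]^(−5/2) = 0.20476.
Δσ_z = 3×1730/(2π×3.4²) × 0.20476 = 71.455 × 0.20476 = 14.63 kPa

Δσ_z ≈ 14.6 kPa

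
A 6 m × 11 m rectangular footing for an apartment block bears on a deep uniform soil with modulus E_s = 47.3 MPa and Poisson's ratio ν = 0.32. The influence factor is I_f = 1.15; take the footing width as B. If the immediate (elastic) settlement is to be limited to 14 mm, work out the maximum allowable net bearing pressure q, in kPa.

q ≈ 107 kPa

E_s = 47.3 MPa = 47300 kPa.
S_e = q·B·(1−ν²)/E_s · I_f  ⇒  q = S_e·E_s / (B·(1−ν²)·I_f).
q = 0.014 × 47300 / (6 × 0.8976 × 1.15) = 106.9 kPa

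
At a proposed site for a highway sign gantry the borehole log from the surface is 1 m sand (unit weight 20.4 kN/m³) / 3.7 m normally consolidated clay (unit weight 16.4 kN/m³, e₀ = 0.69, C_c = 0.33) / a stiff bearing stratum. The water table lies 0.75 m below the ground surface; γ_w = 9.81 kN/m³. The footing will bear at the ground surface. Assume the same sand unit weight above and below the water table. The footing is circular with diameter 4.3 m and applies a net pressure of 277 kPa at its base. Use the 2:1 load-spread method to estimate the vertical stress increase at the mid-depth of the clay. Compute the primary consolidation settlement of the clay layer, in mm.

Mid-depth of clay below the ground surface: z = 1 + 3.7/2 = 2.85 m.
Total vertical stress at mid-clay: σ_v = 20.4×1 + 16.4×1.85 = 50.74 kPa.
Pore pressure: u = 9.81×(2.85 − 0.75) = 20.601 kPa.
Initial effective stress: σ'_0 = σ_v − u = 50.74 − 20.601 = 30.139 kPa.
Stress increase at mid-clay by the 2:1 spreading method:
Δσ ≈ qD²/(D+z)² = 277×4.3²/(4.3+2.85)² = 100.19 kPa
Final effective stress: σ'_f = σ'_0 + Δσ = 30.139 + 100.19 = 130.33 kPa.
Normally consolidated clay, so the full stress increment lies on the virgin compression line:
S_c = C_c·H/(1+e₀)·log₁₀(σ'_f/σ'_0) = 0.33×3.7/(1+0.69)×log₁₀(130.33/30.139)
    = 0.72249 × 0.63592 = 0.4594 m

S_c ≈ 459 mm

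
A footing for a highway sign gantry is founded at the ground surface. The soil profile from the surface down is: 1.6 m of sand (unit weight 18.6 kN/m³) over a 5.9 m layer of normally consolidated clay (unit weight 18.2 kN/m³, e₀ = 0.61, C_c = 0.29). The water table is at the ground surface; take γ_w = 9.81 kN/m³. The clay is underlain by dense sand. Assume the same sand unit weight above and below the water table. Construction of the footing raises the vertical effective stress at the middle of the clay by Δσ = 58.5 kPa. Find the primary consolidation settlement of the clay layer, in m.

S_c ≈ 0.424 m

Mid-depth of clay below the ground surface: z = 1.6 + 5.9/2 = 4.55 m.
Total vertical stress at mid-clay: σ_v = 18.6×1.6 + 18.2×2.95 = 83.45 kPa.
Pore pressure: u = 9.81×(4.55 − 0) = 44.636 kPa.
Initial effective stress: σ'_0 = σ_v − u = 83.45 − 44.636 = 38.814 kPa.
Final effective stress: σ'_f = σ'_0 + Δσ = 38.814 + 58.5 = 97.314 kPa.
Normally consolidated clay, so the full stress increment lies on the virgin compression line:
S_c = C_c·H/(1+e₀)·log₁₀(σ'_f/σ'_0) = 0.29×5.9/(1+0.61)×log₁₀(97.314/38.814)
    = 1.0627 × 0.39919 = 0.4242 m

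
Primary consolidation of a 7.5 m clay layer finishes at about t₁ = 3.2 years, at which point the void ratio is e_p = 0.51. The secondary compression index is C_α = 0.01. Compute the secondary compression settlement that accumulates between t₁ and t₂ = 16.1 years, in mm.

Secondary compression: S_s = C_α·H/(1+e_p)·log₁₀(t₂/t₁)
S_s = 0.01×7.5/(1+0.51)×log₁₀(16.1/3.2)
    = 0.04967 × 0.7017 = 0.03485 m

S_s ≈ 34.9 mm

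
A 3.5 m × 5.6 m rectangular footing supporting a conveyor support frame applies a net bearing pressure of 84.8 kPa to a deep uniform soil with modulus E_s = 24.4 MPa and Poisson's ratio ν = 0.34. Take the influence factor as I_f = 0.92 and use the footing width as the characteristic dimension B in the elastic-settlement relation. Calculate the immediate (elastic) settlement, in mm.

S_e ≈ 9.9 mm

Immediate (elastic) settlement: S_e = q·B·(1−ν²)/E_s · I_f.
E_s = 24.4 MPa = 24400 kPa.
S_e = 84.8 × 3.5 × (1 − 0.34²) / 24400 × 0.92
    = 84.8 × 3.5 × 0.8844 / 24400 × 0.92
    = 0.009897 m = 9.897 mm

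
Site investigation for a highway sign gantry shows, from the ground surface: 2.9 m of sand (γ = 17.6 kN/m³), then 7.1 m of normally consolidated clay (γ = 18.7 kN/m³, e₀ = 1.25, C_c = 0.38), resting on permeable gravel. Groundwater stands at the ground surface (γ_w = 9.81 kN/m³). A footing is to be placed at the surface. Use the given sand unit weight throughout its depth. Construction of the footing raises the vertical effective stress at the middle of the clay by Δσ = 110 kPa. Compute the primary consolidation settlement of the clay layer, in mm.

S_c ≈ 578 mm

Mid-depth of clay below the ground surface: z = 2.9 + 7.1/2 = 6.45 m.
Total vertical stress at mid-clay: σ_v = 17.6×2.9 + 18.7×3.55 = 117.42 kPa.
Pore pressure: u = 9.81×(6.45 − 0) = 63.275 kPa.
Initial effective stress: σ'_0 = σ_v − u = 117.42 − 63.275 = 54.145 kPa.
Final effective stress: σ'_f = σ'_0 + Δσ = 54.145 + 110 = 164.15 kPa.
Normally consolidated clay, so the full stress increment lies on the virgin compression line:
S_c = C_c·H/(1+e₀)·log₁₀(σ'_f/σ'_0) = 0.38×7.1/(1+1.25)×log₁₀(164.15/54.145)
    = 1.1991 × 0.48168 = 0.5776 m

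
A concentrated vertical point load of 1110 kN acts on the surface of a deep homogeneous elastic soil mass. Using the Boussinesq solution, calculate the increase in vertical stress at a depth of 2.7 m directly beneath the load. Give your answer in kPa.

Δσ_z ≈ 72.7 kPa

Boussinesq vertical stress below a point load on an elastic half-space:
Δσ_z = 3P/(2πz²) · [1 + (r/z)²]^(−5/2)
r/z = 0/2.7 = 0; [1+(r/z)²]^(−5/2) = 1.
Δσ_z = 3×1110/(2π×2.7²) × 1 = 72.7 × 1 = 72.7 kPa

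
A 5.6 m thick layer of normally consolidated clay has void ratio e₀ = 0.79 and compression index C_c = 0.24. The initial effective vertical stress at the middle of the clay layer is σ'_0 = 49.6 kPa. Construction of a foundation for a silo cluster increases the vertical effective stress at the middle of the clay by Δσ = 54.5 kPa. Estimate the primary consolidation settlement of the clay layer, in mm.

S_c ≈ 242 mm

Final effective stress: σ'_f = σ'_0 + Δσ = 49.6 + 54.5 = 104.1 kPa.
Normally consolidated clay, so the full stress increment lies on the virgin compression line:
S_c = C_c·H/(1+e₀)·log₁₀(σ'_f/σ'_0) = 0.24×5.6/(1+0.79)×log₁₀(104.1/49.6)
    = 0.75084 × 0.32197 = 0.2417 m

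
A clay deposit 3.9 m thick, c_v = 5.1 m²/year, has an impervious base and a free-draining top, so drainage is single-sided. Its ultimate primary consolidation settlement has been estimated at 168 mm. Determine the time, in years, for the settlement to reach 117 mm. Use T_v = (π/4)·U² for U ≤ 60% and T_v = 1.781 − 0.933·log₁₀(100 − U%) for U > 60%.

Drainage path length: H_d = H = 3.9 m (single drainage).
U = S(t)/S_ult = 117/168 = 0.6964.
U > 60%: T_v = 1.781 − 0.933·log₁₀(100 − 69.643) = 0.39805.
t = T_v·H_d²/c_v = 0.39805×3.9²/5.1 = 1.187 years.

t ≈ 1.19 years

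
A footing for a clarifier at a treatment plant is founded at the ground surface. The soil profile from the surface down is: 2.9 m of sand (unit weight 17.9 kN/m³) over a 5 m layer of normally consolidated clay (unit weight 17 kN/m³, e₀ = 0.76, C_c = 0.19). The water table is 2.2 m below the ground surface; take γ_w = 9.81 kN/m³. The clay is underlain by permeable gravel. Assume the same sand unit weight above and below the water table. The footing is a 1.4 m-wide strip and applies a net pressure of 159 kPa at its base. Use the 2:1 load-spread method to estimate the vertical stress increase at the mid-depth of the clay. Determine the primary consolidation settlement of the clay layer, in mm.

S_c ≈ 98.1 mm

Mid-depth of clay below the ground surface: z = 2.9 + 5/2 = 5.4 m.
Total vertical stress at mid-clay: σ_v = 17.9×2.9 + 17×2.5 = 94.41 kPa.
Pore pressure: u = 9.81×(5.4 − 2.2) = 31.392 kPa.
Initial effective stress: σ'_0 = σ_v − u = 94.41 − 31.392 = 63.018 kPa.
Stress increase at mid-clay by the 2:1 spreading method:
Δσ = qB/(B+z) = 159×1.4/(1.4+5.4) = 32.735 kPa
Final effective stress: σ'_f = σ'_0 + Δσ = 63.018 + 32.735 = 95.753 kPa.
Normally consolidated clay, so the full stress increment lies on the virgin compression line:
S_c = C_c·H/(1+e₀)·log₁₀(σ'_f/σ'_0) = 0.19×5/(1+0.76)×log₁₀(95.753/63.018)
    = 0.53977 × 0.18169 = 0.09807 m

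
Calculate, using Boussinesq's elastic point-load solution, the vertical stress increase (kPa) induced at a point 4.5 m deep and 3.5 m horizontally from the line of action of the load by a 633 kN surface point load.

Δσ_z ≈ 4.57 kPa

Boussinesq vertical stress below a point load on an elastic half-space:
Δσ_z = 3P/(2πz²) · [1 + (r/z)²]^(−5/2)
r/z = 3.5/4.5 = 0.77778; [1+(r/z)²]^(−5/2) = 0.30645.
Δσ_z = 3×633/(2π×4.5²) × 0.30645 = 14.925 × 0.30645 = 4.574 kPa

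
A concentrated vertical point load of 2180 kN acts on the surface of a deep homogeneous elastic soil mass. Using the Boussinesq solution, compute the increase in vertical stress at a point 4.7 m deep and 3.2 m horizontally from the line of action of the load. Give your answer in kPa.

Boussinesq vertical stress below a point load on an elastic half-space:
Δσ_z = 3P/(2πz²) · [1 + (r/z)²]^(−5/2)
r/z = 3.2/4.7 = 0.68085; [1+(r/z)²]^(−5/2) = 0.3859.
Δσ_z = 3×2180/(2π×4.7²) × 0.3859 = 47.12 × 0.3859 = 18.18 kPa

Δσ_z ≈ 18.2 kPa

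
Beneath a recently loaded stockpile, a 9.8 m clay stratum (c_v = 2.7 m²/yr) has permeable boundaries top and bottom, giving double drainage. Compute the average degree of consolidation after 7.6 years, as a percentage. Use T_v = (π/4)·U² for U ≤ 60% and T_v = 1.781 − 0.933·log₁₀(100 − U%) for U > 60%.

Drainage path length: H_d = H/2 = 4.9 m (double drainage).
T_v = c_v·t/H_d² = 2.7×7.6/4.9² = 0.85464.
T_v = 0.85464 corresponds to the U > 60% branch:
U = 1 − 10^((1.781 − T_v)/0.933)/100 = 0.9016

U ≈ 90.2 %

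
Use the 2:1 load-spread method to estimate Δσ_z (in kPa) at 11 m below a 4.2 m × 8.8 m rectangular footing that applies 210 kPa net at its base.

By the 2:1 method the load spreads at 1 horizontal : 2 vertical, so at depth z the loaded area has grown by z in each plan dimension:
Δσ = qBL/((B+z)(L+z)) = 210×4.2×8.8/((4.2+11)(8.8+11)) = 25.789 kPa

Δσ_z ≈ 25.8 kPa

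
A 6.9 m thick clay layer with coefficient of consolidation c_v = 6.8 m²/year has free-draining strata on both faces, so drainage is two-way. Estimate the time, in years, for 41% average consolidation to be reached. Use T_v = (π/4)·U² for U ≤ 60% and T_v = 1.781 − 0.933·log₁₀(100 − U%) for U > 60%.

Drainage path length: H_d = H/2 = 3.45 m (double drainage).
U ≤ 60%: T_v = (π/4)·U² = (π/4)×0.41² = 0.13203.
t = T_v·H_d²/c_v = 0.13203×3.45²/6.8 = 0.2311 years.

t ≈ 0.231 years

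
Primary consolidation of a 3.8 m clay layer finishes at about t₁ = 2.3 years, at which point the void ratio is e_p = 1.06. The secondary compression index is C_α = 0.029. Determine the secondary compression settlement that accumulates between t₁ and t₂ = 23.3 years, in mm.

S_s ≈ 53.8 mm

Secondary compression: S_s = C_α·H/(1+e_p)·log₁₀(t₂/t₁)
S_s = 0.029×3.8/(1+1.06)×log₁₀(23.3/2.3)
    = 0.0535 × 1.006 = 0.0538 m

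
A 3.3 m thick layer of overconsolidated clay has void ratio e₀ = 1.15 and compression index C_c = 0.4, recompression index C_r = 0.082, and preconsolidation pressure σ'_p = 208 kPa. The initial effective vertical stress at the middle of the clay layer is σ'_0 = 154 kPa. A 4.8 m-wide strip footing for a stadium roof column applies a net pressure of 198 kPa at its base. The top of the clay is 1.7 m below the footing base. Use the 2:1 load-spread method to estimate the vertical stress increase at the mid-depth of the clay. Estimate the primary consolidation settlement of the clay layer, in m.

Mid-depth of clay below the footing base: z = 1.7 + 3.3/2 = 3.35 m.
Stress increase at mid-clay by the 2:1 spreading method:
Δσ = qB/(B+z) = 198×4.8/(4.8+3.35) = 116.61 kPa
Final effective stress: σ'_f = 154 + 116.61 = 270.61 kPa.
σ'_f = 270.61 > σ'_p = 208 kPa, so the stress path crosses the preconsolidation pressure — recompression up to σ'_p, then virgin compression beyond:
S_c = H/(1+e₀)·[C_r·log₁₀(σ'_p/σ'_0) + C_c·log₁₀(σ'_f/σ'_p)]
    = 3.3/2.15 × [0.082×log₁₀(208/154) + 0.4×log₁₀(270.61/208)]
    = 1.5349 × [0.010704 + 0.045712] = 0.08659 m

S_c ≈ 0.0866 m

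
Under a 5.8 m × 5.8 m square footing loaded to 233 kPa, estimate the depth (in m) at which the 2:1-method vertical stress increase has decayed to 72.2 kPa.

2:1 spreading — at depth z the loaded area has grown by z in each plan dimension:
qB²/(B+z)² = Δσ_z ⇒ z = B(√(q/Δσ_z) − 1) = 5.8×(√(233/72.2) − 1) = 4.619 m

z ≈ 4.62 m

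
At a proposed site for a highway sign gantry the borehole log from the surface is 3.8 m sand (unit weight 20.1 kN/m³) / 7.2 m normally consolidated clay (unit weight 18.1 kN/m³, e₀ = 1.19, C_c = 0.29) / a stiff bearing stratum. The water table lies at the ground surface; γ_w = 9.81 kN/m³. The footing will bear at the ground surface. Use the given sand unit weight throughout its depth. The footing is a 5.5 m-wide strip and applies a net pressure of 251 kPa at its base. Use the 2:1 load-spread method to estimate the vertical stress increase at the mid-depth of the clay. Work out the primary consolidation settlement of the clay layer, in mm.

Mid-depth of clay below the ground surface: z = 3.8 + 7.2/2 = 7.4 m.
Total vertical stress at mid-clay: σ_v = 20.1×3.8 + 18.1×3.6 = 141.54 kPa.
Pore pressure: u = 9.81×(7.4 − 0) = 72.594 kPa.
Initial effective stress: σ'_0 = σ_v − u = 141.54 − 72.594 = 68.946 kPa.
Stress increase at mid-clay by the 2:1 spreading method:
Δσ = qB/(B+z) = 251×5.5/(5.5+7.4) = 107.02 kPa
Final effective stress: σ'_f = σ'_0 + Δσ = 68.946 + 107.02 = 175.97 kPa.
Normally consolidated clay, so the full stress increment lies on the virgin compression line:
S_c = C_c·H/(1+e₀)·log₁₀(σ'_f/σ'_0) = 0.29×7.2/(1+1.19)×log₁₀(175.97/68.946)
    = 0.95342 × 0.40693 = 0.388 m

S_c ≈ 388 mm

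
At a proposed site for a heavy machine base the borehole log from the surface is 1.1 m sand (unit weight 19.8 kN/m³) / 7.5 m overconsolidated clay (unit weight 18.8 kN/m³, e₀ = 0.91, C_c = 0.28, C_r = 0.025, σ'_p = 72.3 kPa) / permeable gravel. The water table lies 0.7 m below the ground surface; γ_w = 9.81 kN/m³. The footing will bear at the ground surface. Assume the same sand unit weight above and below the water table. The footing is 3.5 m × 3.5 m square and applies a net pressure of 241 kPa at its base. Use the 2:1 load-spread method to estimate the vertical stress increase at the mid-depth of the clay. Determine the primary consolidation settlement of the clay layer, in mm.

S_c ≈ 139 mm

Mid-depth of clay below the ground surface: z = 1.1 + 7.5/2 = 4.85 m.
Total vertical stress at mid-clay: σ_v = 19.8×1.1 + 18.8×3.75 = 92.28 kPa.
Pore pressure: u = 9.81×(4.85 − 0.7) = 40.712 kPa.
Initial effective stress: σ'_0 = σ_v − u = 92.28 − 40.712 = 51.568 kPa.
Stress increase at mid-clay by the 2:1 spreading method:
Δσ = qBL/((B+z)(L+z)) = 241×3.5×3.5/((3.5+4.85)(3.5+4.85)) = 42.343 kPa
Final effective stress: σ'_f = 51.568 + 42.343 = 93.911 kPa.
σ'_f = 93.911 > σ'_p = 72.3 kPa, so the stress path crosses the preconsolidation pressure — recompression up to σ'_p, then virgin compression beyond:
S_c = H/(1+e₀)·[C_r·log₁₀(σ'_p/σ'_0) + C_c·log₁₀(σ'_f/σ'_p)]
    = 7.5/1.91 × [0.025×log₁₀(72.3/51.568) + 0.28×log₁₀(93.911/72.3)]
    = 3.9267 × [0.003669 + 0.031802] = 0.1393 m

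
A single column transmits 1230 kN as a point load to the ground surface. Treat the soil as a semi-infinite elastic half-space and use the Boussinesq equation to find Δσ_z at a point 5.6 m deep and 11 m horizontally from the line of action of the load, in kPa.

Δσ_z ≈ 0.36 kPa

Boussinesq vertical stress below a point load on an elastic half-space:
Δσ_z = 3P/(2πz²) · [1 + (r/z)²]^(−5/2)
r/z = 11/5.6 = 1.9643; [1+(r/z)²]^(−5/2) = 0.01922.
Δσ_z = 3×1230/(2π×5.6²) × 0.01922 = 18.727 × 0.01922 = 0.3599 kPa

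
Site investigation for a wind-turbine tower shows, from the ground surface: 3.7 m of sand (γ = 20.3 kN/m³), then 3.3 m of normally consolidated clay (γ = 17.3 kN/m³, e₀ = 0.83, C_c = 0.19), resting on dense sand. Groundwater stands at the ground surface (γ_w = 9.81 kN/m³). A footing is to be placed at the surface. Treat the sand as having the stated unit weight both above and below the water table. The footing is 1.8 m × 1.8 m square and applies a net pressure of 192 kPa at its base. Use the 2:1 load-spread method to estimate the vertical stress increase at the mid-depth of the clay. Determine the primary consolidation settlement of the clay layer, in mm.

Mid-depth of clay below the ground surface: z = 3.7 + 3.3/2 = 5.35 m.
Total vertical stress at mid-clay: σ_v = 20.3×3.7 + 17.3×1.65 = 103.66 kPa.
Pore pressure: u = 9.81×(5.35 − 0) = 52.483 kPa.
Initial effective stress: σ'_0 = σ_v − u = 103.66 − 52.483 = 51.177 kPa.
Stress increase at mid-clay by the 2:1 spreading method:
Δσ = qBL/((B+z)(L+z)) = 192×1.8×1.8/((1.8+5.35)(1.8+5.35)) = 12.168 kPa
Final effective stress: σ'_f = σ'_0 + Δσ = 51.177 + 12.168 = 63.345 kPa.
Normally consolidated clay, so the full stress increment lies on the virgin compression line:
S_c = C_c·H/(1+e₀)·log₁₀(σ'_f/σ'_0) = 0.19×3.3/(1+0.83)×log₁₀(63.345/51.177)
    = 0.34262 × 0.092638 = 0.03174 m

S_c ≈ 31.7 mm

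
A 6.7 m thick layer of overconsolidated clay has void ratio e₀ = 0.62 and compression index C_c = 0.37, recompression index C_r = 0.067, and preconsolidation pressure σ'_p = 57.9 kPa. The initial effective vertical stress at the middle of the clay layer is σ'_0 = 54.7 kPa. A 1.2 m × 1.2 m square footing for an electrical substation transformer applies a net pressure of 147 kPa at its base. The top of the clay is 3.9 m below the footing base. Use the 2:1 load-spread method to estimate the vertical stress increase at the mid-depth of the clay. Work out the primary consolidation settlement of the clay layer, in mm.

S_c ≈ 6.35 mm

Mid-depth of clay below the footing base: z = 3.9 + 6.7/2 = 7.25 m.
Stress increase at mid-clay by the 2:1 spreading method:
Δσ = qBL/((B+z)(L+z)) = 147×1.2×1.2/((1.2+7.25)(1.2+7.25)) = 2.9646 kPa
Final effective stress: σ'_f = 54.7 + 2.9646 = 57.665 kPa.
σ'_f = 57.665 ≤ σ'_p = 57.9 kPa, so the clay remains overconsolidated and only the recompression index applies:
S_c = C_r·H/(1+e₀)·log₁₀(σ'_f/σ'_0) = 0.067×6.7/1.62×log₁₀(57.665/54.7)
    = 0.2771 × 0.022925 = 0.006352 m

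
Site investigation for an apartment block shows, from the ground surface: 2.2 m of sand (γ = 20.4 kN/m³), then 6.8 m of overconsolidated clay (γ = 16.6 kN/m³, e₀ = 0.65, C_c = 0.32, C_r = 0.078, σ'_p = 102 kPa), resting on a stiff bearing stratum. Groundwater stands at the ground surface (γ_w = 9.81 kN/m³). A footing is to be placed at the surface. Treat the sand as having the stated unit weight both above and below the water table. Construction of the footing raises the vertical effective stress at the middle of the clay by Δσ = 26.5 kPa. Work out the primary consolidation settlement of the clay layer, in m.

Mid-depth of clay below the ground surface: z = 2.2 + 6.8/2 = 5.6 m.
Total vertical stress at mid-clay: σ_v = 20.4×2.2 + 16.6×3.4 = 101.32 kPa.
Pore pressure: u = 9.81×(5.6 − 0) = 54.936 kPa.
Initial effective stress: σ'_0 = σ_v − u = 101.32 − 54.936 = 46.384 kPa.
Final effective stress: σ'_f = 46.384 + 26.5 = 72.884 kPa.
σ'_f = 72.884 ≤ σ'_p = 102 kPa, so the clay remains overconsolidated and only the recompression index applies:
S_c = C_r·H/(1+e₀)·log₁₀(σ'_f/σ'_0) = 0.078×6.8/1.65×log₁₀(72.884/46.384)
    = 0.32145 × 0.19626 = 0.06309 m

S_c ≈ 0.0631 m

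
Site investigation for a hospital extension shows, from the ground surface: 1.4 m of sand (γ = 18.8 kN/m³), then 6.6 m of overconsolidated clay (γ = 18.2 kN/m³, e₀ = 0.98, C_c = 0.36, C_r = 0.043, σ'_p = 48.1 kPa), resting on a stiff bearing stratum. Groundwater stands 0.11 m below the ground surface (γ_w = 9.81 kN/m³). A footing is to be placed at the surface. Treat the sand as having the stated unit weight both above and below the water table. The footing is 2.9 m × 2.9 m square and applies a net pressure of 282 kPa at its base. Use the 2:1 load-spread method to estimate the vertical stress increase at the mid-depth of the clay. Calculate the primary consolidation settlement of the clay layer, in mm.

S_c ≈ 290 mm

Mid-depth of clay below the ground surface: z = 1.4 + 6.6/2 = 4.7 m.
Total vertical stress at mid-clay: σ_v = 18.8×1.4 + 18.2×3.3 = 86.38 kPa.
Pore pressure: u = 9.81×(4.7 − 0.11) = 45.028 kPa.
Initial effective stress: σ'_0 = σ_v − u = 86.38 − 45.028 = 41.352 kPa.
Stress increase at mid-clay by the 2:1 spreading method:
Δσ = qBL/((B+z)(L+z)) = 282×2.9×2.9/((2.9+4.7)(2.9+4.7)) = 41.06 kPa
Final effective stress: σ'_f = 41.352 + 41.06 = 82.412 kPa.
σ'_f = 82.412 > σ'_p = 48.1 kPa, so the stress path crosses the preconsolidation pressure — recompression up to σ'_p, then virgin compression beyond:
S_c = H/(1+e₀)·[C_r·log₁₀(σ'_p/σ'_0) + C_c·log₁₀(σ'_f/σ'_p)]
    = 6.6/1.98 × [0.043×log₁₀(48.1/41.352) + 0.36×log₁₀(82.412/48.1)]
    = 3.3333 × [0.0028229 + 0.084184] = 0.29 m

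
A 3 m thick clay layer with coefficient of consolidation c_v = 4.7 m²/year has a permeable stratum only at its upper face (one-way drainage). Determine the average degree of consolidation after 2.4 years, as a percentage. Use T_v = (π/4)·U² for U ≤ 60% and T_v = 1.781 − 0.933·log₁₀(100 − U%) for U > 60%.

U ≈ 96.3 %

Drainage path length: H_d = H = 3 m (single drainage).
T_v = c_v·t/H_d² = 4.7×2.4/3² = 1.2533.
T_v = 1.2533 corresponds to the U > 60% branch:
U = 1 − 10^((1.781 − T_v)/0.933)/100 = 0.9632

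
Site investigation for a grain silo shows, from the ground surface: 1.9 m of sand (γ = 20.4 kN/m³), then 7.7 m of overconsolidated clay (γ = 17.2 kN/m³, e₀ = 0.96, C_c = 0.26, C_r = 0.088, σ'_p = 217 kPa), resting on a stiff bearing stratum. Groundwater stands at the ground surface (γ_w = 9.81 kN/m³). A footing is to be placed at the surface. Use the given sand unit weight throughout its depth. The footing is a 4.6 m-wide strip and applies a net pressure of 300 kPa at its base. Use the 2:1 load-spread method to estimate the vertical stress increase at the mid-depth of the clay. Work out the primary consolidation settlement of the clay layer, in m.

Mid-depth of clay below the ground surface: z = 1.9 + 7.7/2 = 5.75 m.
Total vertical stress at mid-clay: σ_v = 20.4×1.9 + 17.2×3.85 = 104.98 kPa.
Pore pressure: u = 9.81×(5.75 − 0) = 56.408 kPa.
Initial effective stress: σ'_0 = σ_v − u = 104.98 − 56.408 = 48.572 kPa.
Stress increase at mid-clay by the 2:1 spreading method:
Δσ = qB/(B+z) = 300×4.6/(4.6+5.75) = 133.33 kPa
Final effective stress: σ'_f = 48.572 + 133.33 = 181.9 kPa.
σ'_f = 181.9 ≤ σ'_p = 217 kPa, so the clay remains overconsolidated and only the recompression index applies:
S_c = C_r·H/(1+e₀)·log₁₀(σ'_f/σ'_0) = 0.088×7.7/1.96×log₁₀(181.9/48.572)
    = 0.34572 × 0.57345 = 0.1983 m

S_c ≈ 0.198 m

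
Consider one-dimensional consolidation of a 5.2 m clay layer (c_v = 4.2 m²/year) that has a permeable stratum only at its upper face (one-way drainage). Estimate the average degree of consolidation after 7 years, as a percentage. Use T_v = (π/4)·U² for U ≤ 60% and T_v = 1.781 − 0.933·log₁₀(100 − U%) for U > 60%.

U ≈ 94.5 %

Drainage path length: H_d = H = 5.2 m (single drainage).
T_v = c_v·t/H_d² = 4.2×7/5.2² = 1.0873.
T_v = 1.0873 corresponds to the U > 60% branch:
U = 1 − 10^((1.781 − T_v)/0.933)/100 = 0.9446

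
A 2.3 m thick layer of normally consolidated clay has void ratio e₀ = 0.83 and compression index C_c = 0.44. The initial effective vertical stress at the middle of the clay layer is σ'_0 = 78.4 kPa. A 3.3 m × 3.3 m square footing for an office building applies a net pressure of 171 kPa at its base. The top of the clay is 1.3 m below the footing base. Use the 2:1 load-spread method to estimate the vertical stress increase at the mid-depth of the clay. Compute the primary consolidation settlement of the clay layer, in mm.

Mid-depth of clay below the footing base: z = 1.3 + 2.3/2 = 2.45 m.
Stress increase at mid-clay by the 2:1 spreading method:
Δσ = qBL/((B+z)(L+z)) = 171×3.3×3.3/((3.3+2.45)(3.3+2.45)) = 56.323 kPa
Final effective stress: σ'_f = σ'_0 + Δσ = 78.4 + 56.323 = 134.72 kPa.
Normally consolidated clay, so the full stress increment lies on the virgin compression line:
S_c = C_c·H/(1+e₀)·log₁₀(σ'_f/σ'_0) = 0.44×2.3/(1+0.83)×log₁₀(134.72/78.4)
    = 0.55301 × 0.23512 = 0.13 m

S_c ≈ 130 mm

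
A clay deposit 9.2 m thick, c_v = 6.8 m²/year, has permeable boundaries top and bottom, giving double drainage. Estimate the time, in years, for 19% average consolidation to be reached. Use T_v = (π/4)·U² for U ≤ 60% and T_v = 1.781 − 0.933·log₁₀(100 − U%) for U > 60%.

t ≈ 0.0882 years

Drainage path length: H_d = H/2 = 4.6 m (double drainage).
U ≤ 60%: T_v = (π/4)·U² = (π/4)×0.19² = 0.028353.
t = T_v·H_d²/c_v = 0.028353×4.6²/6.8 = 0.08823 years.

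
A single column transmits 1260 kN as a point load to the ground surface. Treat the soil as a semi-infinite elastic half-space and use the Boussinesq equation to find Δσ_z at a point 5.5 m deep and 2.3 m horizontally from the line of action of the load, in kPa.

Boussinesq vertical stress below a point load on an elastic half-space:
Δσ_z = 3P/(2πz²) · [1 + (r/z)²]^(−5/2)
r/z = 2.3/5.5 = 0.41818; [1+(r/z)²]^(−5/2) = 0.66837.
Δσ_z = 3×1260/(2π×5.5²) × 0.66837 = 19.888 × 0.66837 = 13.29 kPa

Δσ_z ≈ 13.3 kPa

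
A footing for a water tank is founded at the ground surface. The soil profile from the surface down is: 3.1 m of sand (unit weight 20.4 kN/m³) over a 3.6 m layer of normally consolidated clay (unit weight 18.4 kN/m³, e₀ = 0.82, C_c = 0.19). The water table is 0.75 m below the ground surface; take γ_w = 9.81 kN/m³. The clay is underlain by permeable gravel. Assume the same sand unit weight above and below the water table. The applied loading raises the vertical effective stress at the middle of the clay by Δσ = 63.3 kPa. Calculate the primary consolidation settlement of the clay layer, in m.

Mid-depth of clay below the ground surface: z = 3.1 + 3.6/2 = 4.9 m.
Total vertical stress at mid-clay: σ_v = 20.4×3.1 + 18.4×1.8 = 96.36 kPa.
Pore pressure: u = 9.81×(4.9 − 0.75) = 40.712 kPa.
Initial effective stress: σ'_0 = σ_v − u = 96.36 − 40.712 = 55.648 kPa.
Final effective stress: σ'_f = σ'_0 + Δσ = 55.648 + 63.3 = 118.95 kPa.
Normally consolidated clay, so the full stress increment lies on the virgin compression line:
S_c = C_c·H/(1+e₀)·log₁₀(σ'_f/σ'_0) = 0.19×3.6/(1+0.82)×log₁₀(118.95/55.648)
    = 0.37582 × 0.32991 = 0.124 m

S_c ≈ 0.124 m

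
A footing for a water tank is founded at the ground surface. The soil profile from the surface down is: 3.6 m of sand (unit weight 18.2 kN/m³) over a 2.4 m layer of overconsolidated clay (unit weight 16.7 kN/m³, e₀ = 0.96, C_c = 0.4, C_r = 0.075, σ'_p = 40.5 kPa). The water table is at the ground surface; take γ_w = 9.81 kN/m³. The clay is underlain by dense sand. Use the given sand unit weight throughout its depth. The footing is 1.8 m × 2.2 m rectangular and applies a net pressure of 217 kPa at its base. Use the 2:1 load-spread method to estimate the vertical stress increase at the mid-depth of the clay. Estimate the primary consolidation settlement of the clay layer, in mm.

Mid-depth of clay below the ground surface: z = 3.6 + 2.4/2 = 4.8 m.
Total vertical stress at mid-clay: σ_v = 18.2×3.6 + 16.7×1.2 = 85.56 kPa.
Pore pressure: u = 9.81×(4.8 − 0) = 47.088 kPa.
Initial effective stress: σ'_0 = σ_v − u = 85.56 − 47.088 = 38.472 kPa.
Stress increase at mid-clay by the 2:1 spreading method:
Δσ = qBL/((B+z)(L+z)) = 217×1.8×2.2/((1.8+4.8)(2.2+4.8)) = 18.6 kPa
Final effective stress: σ'_f = 38.472 + 18.6 = 57.072 kPa.
σ'_f = 57.072 > σ'_p = 40.5 kPa, so the stress path crosses the preconsolidation pressure — recompression up to σ'_p, then virgin compression beyond:
S_c = H/(1+e₀)·[C_r·log₁₀(σ'_p/σ'_0) + C_c·log₁₀(σ'_f/σ'_p)]
    = 2.4/1.96 × [0.075×log₁₀(40.5/38.472) + 0.4×log₁₀(57.072/40.5)]
    = 1.2245 × [0.0016733 + 0.059587] = 0.07501 m

S_c ≈ 75 mm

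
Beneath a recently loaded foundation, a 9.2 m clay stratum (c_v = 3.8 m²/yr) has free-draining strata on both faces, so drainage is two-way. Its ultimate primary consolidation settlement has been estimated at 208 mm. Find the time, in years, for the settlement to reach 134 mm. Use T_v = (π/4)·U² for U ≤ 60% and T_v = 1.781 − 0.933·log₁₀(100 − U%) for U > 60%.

Drainage path length: H_d = H/2 = 4.6 m (double drainage).
U = S(t)/S_ult = 134/208 = 0.6442.
U > 60%: T_v = 1.781 − 0.933·log₁₀(100 − 64.423) = 0.33376.
t = T_v·H_d²/c_v = 0.33376×4.6²/3.8 = 1.859 years.

t ≈ 1.86 years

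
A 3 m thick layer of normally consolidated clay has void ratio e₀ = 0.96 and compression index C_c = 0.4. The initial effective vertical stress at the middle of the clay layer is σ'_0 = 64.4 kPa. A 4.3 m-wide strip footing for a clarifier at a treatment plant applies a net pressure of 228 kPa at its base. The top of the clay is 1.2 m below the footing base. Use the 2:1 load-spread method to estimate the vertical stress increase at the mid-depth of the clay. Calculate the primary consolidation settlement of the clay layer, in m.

S_c ≈ 0.307 m

Mid-depth of clay below the footing base: z = 1.2 + 3/2 = 2.7 m.
Stress increase at mid-clay by the 2:1 spreading method:
Δσ = qB/(B+z) = 228×4.3/(4.3+2.7) = 140.06 kPa
Final effective stress: σ'_f = σ'_0 + Δσ = 64.4 + 140.06 = 204.46 kPa.
Normally consolidated clay, so the full stress increment lies on the virgin compression line:
S_c = C_c·H/(1+e₀)·log₁₀(σ'_f/σ'_0) = 0.4×3/(1+0.96)×log₁₀(204.46/64.4)
    = 0.61224 × 0.50172 = 0.3072 m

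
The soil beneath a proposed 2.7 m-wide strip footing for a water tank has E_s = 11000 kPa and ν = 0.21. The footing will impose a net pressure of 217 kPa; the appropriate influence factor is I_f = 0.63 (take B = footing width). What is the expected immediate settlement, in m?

S_e ≈ 0.0321 m

Immediate (elastic) settlement: S_e = q·B·(1−ν²)/E_s · I_f.
S_e = 217 × 2.7 × (1 − 0.21²) / 11000 × 0.63
    = 217 × 2.7 × 0.9559 / 11000 × 0.63
    = 0.03208 m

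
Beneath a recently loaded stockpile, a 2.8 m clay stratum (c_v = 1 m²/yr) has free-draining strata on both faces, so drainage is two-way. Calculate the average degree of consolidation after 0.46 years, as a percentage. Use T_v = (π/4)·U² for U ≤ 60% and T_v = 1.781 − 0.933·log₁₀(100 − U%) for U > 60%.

Drainage path length: H_d = H/2 = 1.4 m (double drainage).
T_v = c_v·t/H_d² = 1×0.46/1.4² = 0.23469.
T_v = 0.23469 corresponds to the U ≤ 60% branch:
U = √(4T_v/π) = 0.5466

U ≈ 54.7 %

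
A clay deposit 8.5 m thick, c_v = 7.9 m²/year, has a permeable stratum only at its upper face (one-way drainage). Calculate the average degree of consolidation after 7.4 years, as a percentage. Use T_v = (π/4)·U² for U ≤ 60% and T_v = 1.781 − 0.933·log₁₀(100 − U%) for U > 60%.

Drainage path length: H_d = H = 8.5 m (single drainage).
T_v = c_v·t/H_d² = 7.9×7.4/8.5² = 0.80913.
T_v = 0.80913 corresponds to the U > 60% branch:
U = 1 − 10^((1.781 − T_v)/0.933)/100 = 0.8899

U ≈ 89 %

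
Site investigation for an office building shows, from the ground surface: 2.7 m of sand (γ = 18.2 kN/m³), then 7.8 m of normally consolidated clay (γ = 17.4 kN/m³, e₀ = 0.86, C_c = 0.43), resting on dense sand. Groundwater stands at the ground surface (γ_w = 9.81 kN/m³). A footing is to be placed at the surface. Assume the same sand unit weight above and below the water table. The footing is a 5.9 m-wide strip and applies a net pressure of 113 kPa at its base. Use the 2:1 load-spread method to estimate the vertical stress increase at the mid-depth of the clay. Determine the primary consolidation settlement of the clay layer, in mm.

Mid-depth of clay below the ground surface: z = 2.7 + 7.8/2 = 6.6 m.
Total vertical stress at mid-clay: σ_v = 18.2×2.7 + 17.4×3.9 = 117 kPa.
Pore pressure: u = 9.81×(6.6 − 0) = 64.746 kPa.
Initial effective stress: σ'_0 = σ_v − u = 117 − 64.746 = 52.254 kPa.
Stress increase at mid-clay by the 2:1 spreading method:
Δσ = qB/(B+z) = 113×5.9/(5.9+6.6) = 53.336 kPa
Final effective stress: σ'_f = σ'_0 + Δσ = 52.254 + 53.336 = 105.59 kPa.
Normally consolidated clay, so the full stress increment lies on the virgin compression line:
S_c = C_c·H/(1+e₀)·log₁₀(σ'_f/σ'_0) = 0.43×7.8/(1+0.86)×log₁₀(105.59/52.254)
    = 1.8032 × 0.3055 = 0.5509 m

S_c ≈ 551 mm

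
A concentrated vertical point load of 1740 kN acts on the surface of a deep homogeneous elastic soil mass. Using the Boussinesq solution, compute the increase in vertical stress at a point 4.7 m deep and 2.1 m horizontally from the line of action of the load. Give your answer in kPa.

Δσ_z ≈ 23.9 kPa

Boussinesq vertical stress below a point load on an elastic half-space:
Δσ_z = 3P/(2πz²) · [1 + (r/z)²]^(−5/2)
r/z = 2.1/4.7 = 0.44681; [1+(r/z)²]^(−5/2) = 0.63442.
Δσ_z = 3×1740/(2π×4.7²) × 0.63442 = 37.609 × 0.63442 = 23.86 kPa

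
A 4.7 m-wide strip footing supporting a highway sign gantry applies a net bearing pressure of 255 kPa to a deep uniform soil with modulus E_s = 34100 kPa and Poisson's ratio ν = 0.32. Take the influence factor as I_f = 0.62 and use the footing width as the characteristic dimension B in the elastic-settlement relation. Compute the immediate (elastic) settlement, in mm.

S_e ≈ 19.6 mm

Immediate (elastic) settlement: S_e = q·B·(1−ν²)/E_s · I_f.
S_e = 255 × 4.7 × (1 − 0.32²) / 34100 × 0.62
    = 255 × 4.7 × 0.8976 / 34100 × 0.62
    = 0.01956 m = 19.56 mm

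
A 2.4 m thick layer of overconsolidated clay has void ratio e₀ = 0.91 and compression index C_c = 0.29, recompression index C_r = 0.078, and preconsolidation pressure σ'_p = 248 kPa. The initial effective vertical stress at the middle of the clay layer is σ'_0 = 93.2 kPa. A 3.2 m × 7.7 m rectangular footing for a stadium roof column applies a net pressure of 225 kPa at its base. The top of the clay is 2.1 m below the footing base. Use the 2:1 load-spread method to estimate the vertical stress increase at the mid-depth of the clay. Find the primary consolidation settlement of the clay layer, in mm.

Mid-depth of clay below the footing base: z = 2.1 + 2.4/2 = 3.3 m.
Stress increase at mid-clay by the 2:1 spreading method:
Δσ = qBL/((B+z)(L+z)) = 225×3.2×7.7/((3.2+3.3)(7.7+3.3)) = 77.538 kPa
Final effective stress: σ'_f = 93.2 + 77.538 = 170.74 kPa.
σ'_f = 170.74 ≤ σ'_p = 248 kPa, so the clay remains overconsolidated and only the recompression index applies:
S_c = C_r·H/(1+e₀)·log₁₀(σ'_f/σ'_0) = 0.078×2.4/1.91×log₁₀(170.74/93.2)
    = 0.098007 × 0.26292 = 0.02577 m

S_c ≈ 25.8 mm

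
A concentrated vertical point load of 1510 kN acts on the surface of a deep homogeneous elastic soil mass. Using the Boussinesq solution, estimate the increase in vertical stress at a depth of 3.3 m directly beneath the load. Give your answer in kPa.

Boussinesq vertical stress below a point load on an elastic half-space:
Δσ_z = 3P/(2πz²) · [1 + (r/z)²]^(−5/2)
r/z = 0/3.3 = 0; [1+(r/z)²]^(−5/2) = 1.
Δσ_z = 3×1510/(2π×3.3²) × 1 = 66.205 × 1 = 66.2 kPa

Δσ_z ≈ 66.2 kPa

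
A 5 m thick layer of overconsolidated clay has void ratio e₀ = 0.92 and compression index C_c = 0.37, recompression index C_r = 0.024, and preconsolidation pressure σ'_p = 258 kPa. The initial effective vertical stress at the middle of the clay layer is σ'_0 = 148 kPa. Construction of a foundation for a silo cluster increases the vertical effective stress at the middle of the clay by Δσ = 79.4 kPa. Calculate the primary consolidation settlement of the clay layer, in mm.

Final effective stress: σ'_f = 148 + 79.4 = 227.4 kPa.
σ'_f = 227.4 ≤ σ'_p = 258 kPa, so the clay remains overconsolidated and only the recompression index applies:
S_c = C_r·H/(1+e₀)·log₁₀(σ'_f/σ'_0) = 0.024×5/1.92×log₁₀(227.4/148)
    = 0.062501 × 0.18653 = 0.01166 m

S_c ≈ 11.7 mm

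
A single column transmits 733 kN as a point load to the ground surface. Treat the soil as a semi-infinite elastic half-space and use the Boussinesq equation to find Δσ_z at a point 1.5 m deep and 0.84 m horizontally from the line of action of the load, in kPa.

Δσ_z ≈ 78.7 kPa

Boussinesq vertical stress below a point load on an elastic half-space:
Δσ_z = 3P/(2πz²) · [1 + (r/z)²]^(−5/2)
r/z = 0.84/1.5 = 0.56; [1+(r/z)²]^(−5/2) = 0.50564.
Δσ_z = 3×733/(2π×1.5²) × 0.50564 = 155.55 × 0.50564 = 78.65 kPa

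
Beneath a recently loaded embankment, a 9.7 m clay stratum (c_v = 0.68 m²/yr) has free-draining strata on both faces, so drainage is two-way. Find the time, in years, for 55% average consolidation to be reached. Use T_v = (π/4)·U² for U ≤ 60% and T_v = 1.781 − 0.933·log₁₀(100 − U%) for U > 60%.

Drainage path length: H_d = H/2 = 4.85 m (double drainage).
U ≤ 60%: T_v = (π/4)·U² = (π/4)×0.55² = 0.23758.
t = T_v·H_d²/c_v = 0.23758×4.85²/0.68 = 8.218 years.

t ≈ 8.22 years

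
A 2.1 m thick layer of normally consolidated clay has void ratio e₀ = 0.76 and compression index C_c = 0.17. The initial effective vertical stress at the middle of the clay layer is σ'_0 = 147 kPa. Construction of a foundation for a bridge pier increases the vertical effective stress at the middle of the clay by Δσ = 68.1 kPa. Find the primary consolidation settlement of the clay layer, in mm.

Final effective stress: σ'_f = σ'_0 + Δσ = 147 + 68.1 = 215.1 kPa.
Normally consolidated clay, so the full stress increment lies on the virgin compression line:
S_c = C_c·H/(1+e₀)·log₁₀(σ'_f/σ'_0) = 0.17×2.1/(1+0.76)×log₁₀(215.1/147)
    = 0.20284 × 0.16532 = 0.03353 m

S_c ≈ 33.5 mm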